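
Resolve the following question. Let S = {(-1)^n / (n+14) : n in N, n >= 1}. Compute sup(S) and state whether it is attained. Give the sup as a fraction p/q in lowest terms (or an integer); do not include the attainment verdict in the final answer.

Analysis:
- Values: -1/15, 1/16, -1/17, 1/18, -1/19, ...
- Positive terms (even n): 1/(2+14), 1/(4+14), ... decreasing -> max = 1/16 (n=2).
- Negative terms (odd n): -1/(1+14), -1/(3+14), ... increasing -> min = -1/15 (n=1).
- So sup = 1/16 (attained at n=2); inf = -1/15 (attained at n=1).
Conclusion: sup(S) = 1/16, attained in S.

1/16


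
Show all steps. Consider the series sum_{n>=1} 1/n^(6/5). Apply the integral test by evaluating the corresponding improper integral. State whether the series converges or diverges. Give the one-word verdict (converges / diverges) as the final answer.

Let f(x) = x^(-6/5). Then f is positive, continuous, and decreasing on [1, infinity), so the integral test applies.
Compute the improper integral int_{1}^infinity f(x) dx:
  antiderivative F(x) = -5/x^(1/5).
  As x -> infinity, F(x) -> 0 (since p = 6/5 > 1).
  So int = F(infinity) - F(1) = 0 - (-5) = 5.
  Finite, so by the integral test, the series converges.

converges


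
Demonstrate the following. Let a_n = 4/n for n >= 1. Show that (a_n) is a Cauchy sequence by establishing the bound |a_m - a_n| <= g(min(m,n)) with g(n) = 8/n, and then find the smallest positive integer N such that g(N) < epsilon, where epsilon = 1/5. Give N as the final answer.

For any m, n >= 1, by the triangle inequality:
|a_m - a_n| = |4/m - 4/n| <= 4*1/m + 4*1/n <= 8/min(m,n).
So g(n) = 8/n bounds the Cauchy difference. Since g(n) -> 0, (a_n) is Cauchy.
Now solve g(N) < 1/5: 8/N < 1/5 <=> N > 8 / (1/5) = 40.
The smallest integer strictly greater than 40 is N = 41.
Check: g(41) = 8/41 = 8/41 < 1/5; g(40) = 1/5 >= 1/5. So N = 41.

41


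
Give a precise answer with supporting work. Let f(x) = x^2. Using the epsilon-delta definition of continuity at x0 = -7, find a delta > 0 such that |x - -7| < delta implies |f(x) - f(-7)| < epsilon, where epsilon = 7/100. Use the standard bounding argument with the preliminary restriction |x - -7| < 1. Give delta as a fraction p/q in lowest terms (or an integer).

Factor: |x^2 - (-7)^2| = |x - -7| * |x + -7|.
Impose |x - -7| < 1 first. Then |x + -7| = |(x - -7) + 2*(-7)| <= |x - -7| + 2*|-7| < 1 + 14 = 15.
So |x^2 - (-7)^2| < delta * 15.
We need delta * 15 <= 7/100, i.e. delta <= 7/100/15 = 7/1500.
Since 7/1500 < 1, this is tighter than 1; take delta = 7/1500.
So delta = 7/1500 works.

7/1500


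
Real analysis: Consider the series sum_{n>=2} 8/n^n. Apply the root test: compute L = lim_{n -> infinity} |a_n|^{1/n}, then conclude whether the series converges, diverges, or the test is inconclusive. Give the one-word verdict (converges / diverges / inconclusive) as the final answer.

Let a_n denote the general term. Form |a_n|^(1/n) and simplify:
|a_n|^(1/n) = 2^(3/n)/n
Take the limit as n -> infinity: L = 0.
Since L = 0 < 1, the root test implies convergence.

converges


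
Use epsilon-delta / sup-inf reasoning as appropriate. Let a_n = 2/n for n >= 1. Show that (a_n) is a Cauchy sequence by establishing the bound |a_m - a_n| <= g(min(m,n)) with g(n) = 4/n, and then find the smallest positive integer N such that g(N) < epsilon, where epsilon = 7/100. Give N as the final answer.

For any m, n >= 1, by the triangle inequality:
|a_m - a_n| = |2/m - 2/n| <= 2*1/m + 2*1/n <= 4/min(m,n).
So g(n) = 4/n bounds the Cauchy difference. Since g(n) -> 0, (a_n) is Cauchy.
Now solve g(N) < 7/100: 4/N < 7/100 <=> N > 4 / (7/100) = 400/7.
The smallest integer strictly greater than 400/7 is N = 58.
Check: g(58) = 4/58 = 2/29 < 7/100; g(57) = 4/57 >= 7/100. So N = 58.

58


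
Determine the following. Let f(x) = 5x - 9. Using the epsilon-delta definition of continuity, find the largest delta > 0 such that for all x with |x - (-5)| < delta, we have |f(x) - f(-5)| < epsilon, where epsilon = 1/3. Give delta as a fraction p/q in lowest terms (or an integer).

We compute f(-5) = 5*(-5) - 9 = -34.
|f(x) - f(-5)| = |5x - 9 - (-34)| = |5(x - (-5))| = 5|x - (-5)|.
We need 5|x - (-5)| < 1/3, i.e. |x - (-5)| < 1/3 / 5 = 1/15.
So any delta <= 1/15 works. Conversely, if delta > 1/15, then x = -5 + 1/15 satisfies |x - (-5)| = 1/15 < delta but |f(x) - f(-5)| = 5 * 1/15 = 1/3, which is not < 1/3; so no larger delta works.
Hence the largest such delta is 1/15.

1/15


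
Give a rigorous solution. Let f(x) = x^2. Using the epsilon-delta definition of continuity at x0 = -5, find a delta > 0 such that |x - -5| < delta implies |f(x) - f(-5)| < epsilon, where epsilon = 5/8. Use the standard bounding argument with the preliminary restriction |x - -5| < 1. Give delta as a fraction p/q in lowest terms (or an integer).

Factor: |x^2 - (-5)^2| = |x - -5| * |x + -5|.
Impose |x - -5| < 1 first. Then |x + -5| = |(x - -5) + 2*(-5)| <= |x - -5| + 2*|-5| < 1 + 10 = 11.
So |x^2 - (-5)^2| < delta * 11.
We need delta * 11 <= 5/8, i.e. delta <= 5/8/11 = 5/88.
Since 5/88 < 1, this is tighter than 1; take delta = 5/88.
So delta = 5/88 works.

5/88


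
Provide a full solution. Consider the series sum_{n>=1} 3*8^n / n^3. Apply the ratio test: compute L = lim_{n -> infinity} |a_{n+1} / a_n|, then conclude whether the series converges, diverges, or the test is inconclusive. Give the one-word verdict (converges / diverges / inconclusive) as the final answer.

Let a_n denote the general term. Form the ratio a_{n+1}/a_n and simplify:
a_{n+1}/a_n = 8*n^3/(n + 1)^3
Take the limit as n -> infinity: L = 8.
Since L = 8 > 1 (or L = infinity), the ratio test implies the series diverges.

diverges


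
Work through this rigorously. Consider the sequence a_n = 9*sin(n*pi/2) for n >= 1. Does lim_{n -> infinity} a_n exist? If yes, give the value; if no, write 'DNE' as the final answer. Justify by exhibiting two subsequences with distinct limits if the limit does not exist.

Examine the behaviour of a_n along subsequences.
a_{4k+1} = 9*sin(pi/2 + 2k*pi) = 9 -> 9. a_{4k+3} = 9*sin(3pi/2 + 2k*pi) = -9 -> -9.
Since these two subsequential limits are 9 and -9, distinct, the full sequence cannot converge (a convergent sequence has all subsequences tending to the same limit). So lim a_n does not exist.

DNE


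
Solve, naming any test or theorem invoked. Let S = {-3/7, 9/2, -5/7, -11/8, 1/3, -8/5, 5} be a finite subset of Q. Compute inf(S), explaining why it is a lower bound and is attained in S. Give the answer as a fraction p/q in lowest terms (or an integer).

S is finite, so inf(S) = min(S).
Sorted increasing:
-8/5, -11/8, -5/7, -3/7, 1/3, 9/2, 5
The extremum is -8/5.
For every x in S, x >= -8/5. And -8/5 is in S, so it is attained.
Therefore inf(S) = -8/5.

-8/5


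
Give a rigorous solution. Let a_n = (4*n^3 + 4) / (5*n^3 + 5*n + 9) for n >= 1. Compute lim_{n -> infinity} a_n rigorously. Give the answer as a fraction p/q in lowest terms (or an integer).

Divide numerator and denominator by n^3, the highest power:
numerator / n^3 = 4 + 4/n^3
denominator / n^3 = 5 + 5/n^2 + 9/n^3
As n -> infinity, all terms of the form c/n^k (k >= 1) tend to 0.
So numerator / n^3 -> 4 and denominator / n^3 -> 5.
Therefore lim a_n = 4/5.

4/5


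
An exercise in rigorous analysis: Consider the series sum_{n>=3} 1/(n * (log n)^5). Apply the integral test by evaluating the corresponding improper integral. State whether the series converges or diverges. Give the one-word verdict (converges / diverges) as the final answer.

Let f(x) = 1/(x*log(x)^5). Then f is positive, continuous, and decreasing on [3, infinity), so the integral test applies.
Compute the improper integral int_{3}^infinity f(x) dx:
  antiderivative F(x) = -1/(4*log(x)^4).
  F(x) -> 0 as x -> infinity.  int = 0 - F(3) = 1/(4*log(3)^4) < infinity. By the integral test, the series converges.

converges


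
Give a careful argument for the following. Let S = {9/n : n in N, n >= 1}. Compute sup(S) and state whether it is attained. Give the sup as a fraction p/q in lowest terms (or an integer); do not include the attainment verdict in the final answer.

Analysis:
- Values: 9, 9/2, 3, 9/4, ... strictly decreasing.
- The maximum is 9 (n=1); sup = 9 (attained).
- The set is bounded below by 0; 9/n -> 0 so 0 is the greatest lower bound.
- 0 is not in the set, so inf = 0 is not attained.
Conclusion: sup(S) = 9, attained in S.

9


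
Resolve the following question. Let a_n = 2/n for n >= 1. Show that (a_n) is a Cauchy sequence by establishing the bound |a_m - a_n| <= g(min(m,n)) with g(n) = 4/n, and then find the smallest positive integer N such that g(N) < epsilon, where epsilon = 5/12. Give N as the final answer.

For any m, n >= 1, by the triangle inequality:
|a_m - a_n| = |2/m - 2/n| <= 2*1/m + 2*1/n <= 4/min(m,n).
So g(n) = 4/n bounds the Cauchy difference. Since g(n) -> 0, (a_n) is Cauchy.
Now solve g(N) < 5/12: 4/N < 5/12 <=> N > 4 / (5/12) = 48/5.
The smallest integer strictly greater than 48/5 is N = 10.
Check: g(10) = 4/10 = 2/5 < 5/12; g(9) = 4/9 >= 5/12. So N = 10.

10


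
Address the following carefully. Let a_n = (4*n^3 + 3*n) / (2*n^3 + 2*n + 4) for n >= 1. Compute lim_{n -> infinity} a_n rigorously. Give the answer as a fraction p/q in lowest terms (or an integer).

Divide numerator and denominator by n^3, the highest power:
numerator / n^3 = 4 + 3/n^2
denominator / n^3 = 2 + 2/n^2 + 4/n^3
As n -> infinity, all terms of the form c/n^k (k >= 1) tend to 0.
So numerator / n^3 -> 4 and denominator / n^3 -> 2.
Therefore lim a_n = 2.

2


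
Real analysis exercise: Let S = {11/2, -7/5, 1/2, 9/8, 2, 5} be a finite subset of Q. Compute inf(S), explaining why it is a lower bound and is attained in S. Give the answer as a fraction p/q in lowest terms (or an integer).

S is finite, so inf(S) = min(S).
Sorted increasing:
-7/5, 1/2, 9/8, 2, 5, 11/2
The extremum is -7/5.
For every x in S, x >= -7/5. And -7/5 is in S, so it is attained.
Therefore inf(S) = -7/5.

-7/5


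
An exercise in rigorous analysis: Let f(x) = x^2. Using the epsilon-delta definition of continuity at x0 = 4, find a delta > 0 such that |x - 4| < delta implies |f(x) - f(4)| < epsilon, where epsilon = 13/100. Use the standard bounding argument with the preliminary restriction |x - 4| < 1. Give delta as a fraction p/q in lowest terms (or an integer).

Factor: |x^2 - (4)^2| = |x - 4| * |x + 4|.
Impose |x - 4| < 1 first. Then |x + 4| = |(x - 4) + 2*(4)| <= |x - 4| + 2*|4| < 1 + 8 = 9.
So |x^2 - (4)^2| < delta * 9.
We need delta * 9 <= 13/100, i.e. delta <= 13/100/9 = 13/900.
Since 13/900 < 1, this is tighter than 1; take delta = 13/900.
So delta = 13/900 works.

13/900


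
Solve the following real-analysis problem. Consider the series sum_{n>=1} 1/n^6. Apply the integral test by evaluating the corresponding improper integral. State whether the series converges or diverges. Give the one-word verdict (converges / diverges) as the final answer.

Let f(x) = x^(-6). Then f is positive, continuous, and decreasing on [1, infinity), so the integral test applies.
Compute the improper integral int_{1}^infinity f(x) dx:
  antiderivative F(x) = -1/(5*x^5).
  As x -> infinity, F(x) -> 0 (since p = 6 > 1).
  So int = F(infinity) - F(1) = 0 - (-1/5) = 1/5.
  Finite, so by the integral test, the series converges.

converges


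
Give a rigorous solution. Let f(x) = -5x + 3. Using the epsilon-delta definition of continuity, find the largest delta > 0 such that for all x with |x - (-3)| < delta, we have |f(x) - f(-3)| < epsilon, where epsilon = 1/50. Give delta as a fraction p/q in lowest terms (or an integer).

We compute f(-3) = -5*(-3) + 3 = 18.
|f(x) - f(-3)| = |-5x + 3 - (18)| = |-5(x - (-3))| = 5|x - (-3)|.
We need 5|x - (-3)| < 1/50, i.e. |x - (-3)| < 1/50 / 5 = 1/250.
So any delta <= 1/250 works. Conversely, if delta > 1/250, then x = -3 + 1/250 satisfies |x - (-3)| = 1/250 < delta but |f(x) - f(-3)| = 5 * 1/250 = 1/50, which is not < 1/50; so no larger delta works.
Hence the largest such delta is 1/250.

1/250


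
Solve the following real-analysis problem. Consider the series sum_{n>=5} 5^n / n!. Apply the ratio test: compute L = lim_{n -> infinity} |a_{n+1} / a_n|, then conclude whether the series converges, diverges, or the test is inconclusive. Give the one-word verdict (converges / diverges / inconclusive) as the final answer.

Let a_n denote the general term. Form the ratio a_{n+1}/a_n and simplify:
a_{n+1}/a_n = 5/(n + 1)
Take the limit as n -> infinity: L = 0.
Since L = 0 < 1, the ratio test implies the series converges.

converges


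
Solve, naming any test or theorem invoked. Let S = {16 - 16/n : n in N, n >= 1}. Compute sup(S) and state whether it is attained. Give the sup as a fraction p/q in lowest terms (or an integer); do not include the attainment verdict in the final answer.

Analysis:
- Values: 0, 8, 32/3, 12, ... strictly increasing.
- Minimum is 0 (n=1); inf = 0 (attained).
- 16 - 16/n -> 16 from below; sup = 16, not attained.
Conclusion: sup(S) = 16, not attained in S.

16


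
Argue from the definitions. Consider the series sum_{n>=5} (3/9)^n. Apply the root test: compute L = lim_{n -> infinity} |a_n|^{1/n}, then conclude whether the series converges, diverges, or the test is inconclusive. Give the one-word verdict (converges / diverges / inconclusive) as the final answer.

Let a_n denote the general term. Form |a_n|^(1/n) and simplify:
|a_n|^(1/n) = 1/3
Take the limit as n -> infinity: L = 1/3.
Since L = 1/3 < 1, the root test implies convergence.

converges


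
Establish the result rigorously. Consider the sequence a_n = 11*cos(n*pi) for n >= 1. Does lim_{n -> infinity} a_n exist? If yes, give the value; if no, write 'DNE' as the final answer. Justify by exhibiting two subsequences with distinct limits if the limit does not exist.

Examine the behaviour of a_n along subsequences.
cos(n*pi) = (-1)^n, so a_n = 11*(-1)^n. a_{2k} = 11 -> 11. a_{2k+1} = -11 -> -11.
Since these two subsequential limits are 11 and -11, distinct, the full sequence cannot converge (a convergent sequence has all subsequences tending to the same limit). So lim a_n does not exist.

DNE


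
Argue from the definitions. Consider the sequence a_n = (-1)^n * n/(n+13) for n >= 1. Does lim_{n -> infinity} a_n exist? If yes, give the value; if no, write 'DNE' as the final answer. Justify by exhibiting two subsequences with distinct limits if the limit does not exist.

Examine the behaviour of a_n along subsequences.
a_{2k} = 2k/(2k+13) -> 1. a_{2k+1} = -(2k+1)/(2k+14) -> -1.
Since these two subsequential limits are 1 and -1, distinct, the full sequence cannot converge (a convergent sequence has all subsequences tending to the same limit). So lim a_n does not exist.

DNE


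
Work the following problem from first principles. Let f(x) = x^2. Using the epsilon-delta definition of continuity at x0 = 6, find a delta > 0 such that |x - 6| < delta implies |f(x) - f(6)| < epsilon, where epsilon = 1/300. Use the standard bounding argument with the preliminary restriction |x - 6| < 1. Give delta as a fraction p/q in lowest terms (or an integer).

Factor: |x^2 - (6)^2| = |x - 6| * |x + 6|.
Impose |x - 6| < 1 first. Then |x + 6| = |(x - 6) + 2*(6)| <= |x - 6| + 2*|6| < 1 + 12 = 13.
So |x^2 - (6)^2| < delta * 13.
We need delta * 13 <= 1/300, i.e. delta <= 1/300/13 = 1/3900.
Since 1/3900 < 1, this is tighter than 1; take delta = 1/3900.
So delta = 1/3900 works.

1/3900


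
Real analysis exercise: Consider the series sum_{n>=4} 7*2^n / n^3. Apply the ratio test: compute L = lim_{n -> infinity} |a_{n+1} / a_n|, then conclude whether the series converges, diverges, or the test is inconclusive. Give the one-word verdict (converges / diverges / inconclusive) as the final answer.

Let a_n denote the general term. Form the ratio a_{n+1}/a_n and simplify:
a_{n+1}/a_n = 2*n^3/(n + 1)^3
Take the limit as n -> infinity: L = 2.
Since L = 2 > 1 (or L = infinity), the ratio test implies the series diverges.

diverges


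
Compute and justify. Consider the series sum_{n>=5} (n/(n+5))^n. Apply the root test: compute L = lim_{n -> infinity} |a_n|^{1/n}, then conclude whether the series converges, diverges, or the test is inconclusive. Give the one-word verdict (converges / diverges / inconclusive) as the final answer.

Let a_n denote the general term. Form |a_n|^(1/n) and simplify:
|a_n|^(1/n) = n/(n + 5)
Take the limit as n -> infinity: L = 1.
Since L = 1, the root test is inconclusive. (In fact a_n = (n/(n+5))^n -> e^(-5) != 0, so the nth-term test shows divergence; but the root test itself gives no conclusion.)

inconclusive


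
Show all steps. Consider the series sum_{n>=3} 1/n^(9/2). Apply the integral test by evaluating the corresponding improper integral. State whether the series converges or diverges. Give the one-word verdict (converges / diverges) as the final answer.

Let f(x) = x^(-9/2). Then f is positive, continuous, and decreasing on [3, infinity), so the integral test applies.
Compute the improper integral int_{3}^infinity f(x) dx:
  antiderivative F(x) = -2/(7*x^(7/2)).
  As x -> infinity, F(x) -> 0 (since p = 9/2 > 1).
  So int = F(infinity) - F(3) = 0 - (-2*sqrt(3)/567) = 2*sqrt(3)/567.
  Finite, so by the integral test, the series converges.

converges


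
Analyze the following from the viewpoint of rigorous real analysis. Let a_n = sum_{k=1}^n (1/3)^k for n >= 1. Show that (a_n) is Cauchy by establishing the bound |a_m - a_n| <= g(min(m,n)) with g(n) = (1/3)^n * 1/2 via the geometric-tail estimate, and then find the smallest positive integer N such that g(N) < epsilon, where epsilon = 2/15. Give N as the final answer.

For m > n >= 1: |a_m - a_n| = sum_{k=n+1}^m (1/3)^k < sum_{k=n+1}^infinity (1/3)^k = (1/3)^(n+1) / (1 - 1/3) = (1/3)^n * (1/3) * (3/2) = (1/3)^n * 1/2.
So g(n) = (1/3)^n / 2. Since g(n) -> 0, (a_n) is Cauchy.
Now solve g(N) < 2/15: (1/3)^N / 2 < 2/15 <=> 3^N > 1 / (2 * 2/15) = 15/4.
Check powers of 3: 3^1 = 3 <= 15/4, 3^2 = 9 > 15/4.
So the smallest such N is 2. Check: g(2) = 1/(2 * 9) = 1/18 < 2/15.

2


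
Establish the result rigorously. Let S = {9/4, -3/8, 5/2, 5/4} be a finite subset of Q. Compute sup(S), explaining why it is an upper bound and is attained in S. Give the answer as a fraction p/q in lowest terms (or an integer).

S is finite, so sup(S) = max(S).
Sorted decreasing:
5/2, 9/4, 5/4, -3/8
The extremum is 5/2.
For every x in S, x <= 5/2. And 5/2 is in S, so it is attained.
Therefore sup(S) = 5/2.

5/2


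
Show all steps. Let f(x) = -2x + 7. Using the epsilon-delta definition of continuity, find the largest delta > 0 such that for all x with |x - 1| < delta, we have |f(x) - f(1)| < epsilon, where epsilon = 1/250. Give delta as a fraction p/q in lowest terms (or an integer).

We compute f(1) = -2*(1) + 7 = 5.
|f(x) - f(1)| = |-2x + 7 - (5)| = |-2(x - 1)| = 2|x - 1|.
We need 2|x - 1| < 1/250, i.e. |x - 1| < 1/250 / 2 = 1/500.
So any delta <= 1/500 works. Conversely, if delta > 1/500, then x = 1 + 1/500 satisfies |x - 1| = 1/500 < delta but |f(x) - f(1)| = 2 * 1/500 = 1/250, which is not < 1/250; so no larger delta works.
Hence the largest such delta is 1/500.

1/500


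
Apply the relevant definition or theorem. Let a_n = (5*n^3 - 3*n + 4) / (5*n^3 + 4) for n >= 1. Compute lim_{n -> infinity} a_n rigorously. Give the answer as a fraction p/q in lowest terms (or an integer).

Divide numerator and denominator by n^3, the highest power:
numerator / n^3 = 5 - 3/n^2 + 4/n^3
denominator / n^3 = 5 + 4/n^3
As n -> infinity, all terms of the form c/n^k (k >= 1) tend to 0.
So numerator / n^3 -> 5 and denominator / n^3 -> 5.
Therefore lim a_n = 1.

1


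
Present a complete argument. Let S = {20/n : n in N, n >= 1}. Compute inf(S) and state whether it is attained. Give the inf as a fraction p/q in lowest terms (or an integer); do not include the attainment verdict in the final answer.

Analysis:
- Values: 20, 10, 20/3, 5, ... strictly decreasing.
- The maximum is 20 (n=1); sup = 20 (attained).
- The set is bounded below by 0; 20/n -> 0 so 0 is the greatest lower bound.
- 0 is not in the set, so inf = 0 is not attained.
Conclusion: inf(S) = 0, not attained in S.

0


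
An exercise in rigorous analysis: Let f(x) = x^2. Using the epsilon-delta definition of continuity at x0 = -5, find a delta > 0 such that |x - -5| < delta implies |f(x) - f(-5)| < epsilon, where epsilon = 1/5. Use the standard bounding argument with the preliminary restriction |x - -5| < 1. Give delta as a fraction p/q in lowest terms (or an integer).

Factor: |x^2 - (-5)^2| = |x - -5| * |x + -5|.
Impose |x - -5| < 1 first. Then |x + -5| = |(x - -5) + 2*(-5)| <= |x - -5| + 2*|-5| < 1 + 10 = 11.
So |x^2 - (-5)^2| < delta * 11.
We need delta * 11 <= 1/5, i.e. delta <= 1/5/11 = 1/55.
Since 1/55 < 1, this is tighter than 1; take delta = 1/55.
So delta = 1/55 works.

1/55


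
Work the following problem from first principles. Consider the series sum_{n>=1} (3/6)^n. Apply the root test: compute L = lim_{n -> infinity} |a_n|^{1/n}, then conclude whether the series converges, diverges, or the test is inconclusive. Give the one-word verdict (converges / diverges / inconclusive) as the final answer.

Let a_n denote the general term. Form |a_n|^(1/n) and simplify:
|a_n|^(1/n) = 1/2
Take the limit as n -> infinity: L = 1/2.
Since L = 1/2 < 1, the root test implies convergence.

converges


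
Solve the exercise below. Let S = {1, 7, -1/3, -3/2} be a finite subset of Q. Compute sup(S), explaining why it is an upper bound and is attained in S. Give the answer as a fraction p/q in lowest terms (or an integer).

S is finite, so sup(S) = max(S).
Sorted decreasing:
7, 1, -1/3, -3/2
The extremum is 7.
For every x in S, x <= 7. And 7 is in S, so it is attained.
Therefore sup(S) = 7.

7


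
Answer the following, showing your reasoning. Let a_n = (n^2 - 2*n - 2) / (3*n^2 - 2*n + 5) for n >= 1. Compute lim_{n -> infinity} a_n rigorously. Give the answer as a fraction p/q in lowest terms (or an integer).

Divide numerator and denominator by n^2, the highest power:
numerator / n^2 = 1 - 2/n - 2/n^2
denominator / n^2 = 3 - 2/n + 5/n^2
As n -> infinity, all terms of the form c/n^k (k >= 1) tend to 0.
So numerator / n^2 -> 1 and denominator / n^2 -> 3.
Therefore lim a_n = 1/3.

1/3


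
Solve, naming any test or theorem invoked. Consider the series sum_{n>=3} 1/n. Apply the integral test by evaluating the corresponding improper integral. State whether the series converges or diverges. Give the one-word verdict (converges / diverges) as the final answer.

Let f(x) = 1/x. Then f is positive, continuous, and decreasing on [3, infinity), so the integral test applies.
Compute the improper integral int_{3}^infinity f(x) dx:
  antiderivative F(x) = log(x).
  As x -> infinity, log(x) -> infinity.
  So int = infinity - log(3) = infinity. By the integral test, the series diverges.

diverges


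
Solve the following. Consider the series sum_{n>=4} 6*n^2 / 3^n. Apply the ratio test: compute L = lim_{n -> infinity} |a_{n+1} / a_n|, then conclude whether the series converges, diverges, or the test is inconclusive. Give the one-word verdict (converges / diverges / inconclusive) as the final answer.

Let a_n denote the general term. Form the ratio a_{n+1}/a_n and simplify:
a_{n+1}/a_n = (n + 1)^2/(3*n^2)
Take the limit as n -> infinity: L = 1/3.
Since L = 1/3 < 1, the ratio test implies the series converges.

converges


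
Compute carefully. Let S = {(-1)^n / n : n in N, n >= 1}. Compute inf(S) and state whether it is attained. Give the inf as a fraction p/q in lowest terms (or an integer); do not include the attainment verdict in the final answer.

Analysis:
- Values: -1, 1/2, -1/3, 1/4, -1/5, ...
- Positive terms (even n): 1/(2+0), 1/(4+0), ... decreasing -> max = 1/2 (n=2).
- Negative terms (odd n): -1/(1+0), -1/(3+0), ... increasing -> min = -1 (n=1).
- So sup = 1/2 (attained at n=2); inf = -1 (attained at n=1).
Conclusion: inf(S) = -1, attained in S.

-1


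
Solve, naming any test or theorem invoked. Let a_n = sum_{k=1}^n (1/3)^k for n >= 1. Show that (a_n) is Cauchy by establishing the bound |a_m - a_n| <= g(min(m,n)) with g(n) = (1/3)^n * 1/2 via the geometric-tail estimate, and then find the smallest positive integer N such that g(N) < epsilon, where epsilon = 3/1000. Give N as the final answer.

For m > n >= 1: |a_m - a_n| = sum_{k=n+1}^m (1/3)^k < sum_{k=n+1}^infinity (1/3)^k = (1/3)^(n+1) / (1 - 1/3) = (1/3)^n * (1/3) * (3/2) = (1/3)^n * 1/2.
So g(n) = (1/3)^n / 2. Since g(n) -> 0, (a_n) is Cauchy.
Now solve g(N) < 3/1000: (1/3)^N / 2 < 3/1000 <=> 3^N > 1 / (2 * 3/1000) = 500/3.
Check powers of 3: 3^4 = 81 <= 500/3, 3^5 = 243 > 500/3.
So the smallest such N is 5. Check: g(5) = 1/(2 * 243) = 1/486 < 3/1000.

5


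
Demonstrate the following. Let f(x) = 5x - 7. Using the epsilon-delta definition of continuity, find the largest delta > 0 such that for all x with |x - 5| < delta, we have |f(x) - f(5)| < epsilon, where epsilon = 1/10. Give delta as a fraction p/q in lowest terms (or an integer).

We compute f(5) = 5*(5) - 7 = 18.
|f(x) - f(5)| = |5x - 7 - (18)| = |5(x - 5)| = 5|x - 5|.
We need 5|x - 5| < 1/10, i.e. |x - 5| < 1/10 / 5 = 1/50.
So any delta <= 1/50 works. Conversely, if delta > 1/50, then x = 5 + 1/50 satisfies |x - 5| = 1/50 < delta but |f(x) - f(5)| = 5 * 1/50 = 1/10, which is not < 1/10; so no larger delta works.
Hence the largest such delta is 1/50.

1/50


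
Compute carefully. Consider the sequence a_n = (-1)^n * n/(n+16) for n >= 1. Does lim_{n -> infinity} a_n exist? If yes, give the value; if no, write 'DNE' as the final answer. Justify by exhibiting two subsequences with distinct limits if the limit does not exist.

Examine the behaviour of a_n along subsequences.
a_{2k} = 2k/(2k+16) -> 1. a_{2k+1} = -(2k+1)/(2k+17) -> -1.
Since these two subsequential limits are 1 and -1, distinct, the full sequence cannot converge (a convergent sequence has all subsequences tending to the same limit). So lim a_n does not exist.

DNE


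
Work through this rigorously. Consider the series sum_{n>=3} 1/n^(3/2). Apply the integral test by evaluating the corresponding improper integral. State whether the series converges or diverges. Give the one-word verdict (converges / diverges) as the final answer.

Let f(x) = x^(-3/2). Then f is positive, continuous, and decreasing on [3, infinity), so the integral test applies.
Compute the improper integral int_{3}^infinity f(x) dx:
  antiderivative F(x) = -2/sqrt(x).
  As x -> infinity, F(x) -> 0 (since p = 3/2 > 1).
  So int = F(infinity) - F(3) = 0 - (-2*sqrt(3)/3) = 2*sqrt(3)/3.
  Finite, so by the integral test, the series converges.

converges


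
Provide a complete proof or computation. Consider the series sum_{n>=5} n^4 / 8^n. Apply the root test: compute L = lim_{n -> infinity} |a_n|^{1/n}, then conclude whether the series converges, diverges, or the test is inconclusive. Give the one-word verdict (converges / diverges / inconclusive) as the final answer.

Let a_n denote the general term. Form |a_n|^(1/n) and simplify:
|a_n|^(1/n) = n^(4/n)/8
Take the limit as n -> infinity: L = 1/8.
Since L = 1/8 < 1, the root test implies convergence.

converges


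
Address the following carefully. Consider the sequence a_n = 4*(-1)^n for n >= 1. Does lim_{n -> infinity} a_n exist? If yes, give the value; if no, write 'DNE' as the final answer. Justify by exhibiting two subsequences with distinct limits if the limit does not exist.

Examine the behaviour of a_n along subsequences.
Even-n subsequence a_{2k} = 4 -> 4. Odd-n subsequence a_{2k+1} = -4 -> -4.
Since these two subsequential limits are 4 and -4, distinct, the full sequence cannot converge (a convergent sequence has all subsequences tending to the same limit). So lim a_n does not exist.

DNE


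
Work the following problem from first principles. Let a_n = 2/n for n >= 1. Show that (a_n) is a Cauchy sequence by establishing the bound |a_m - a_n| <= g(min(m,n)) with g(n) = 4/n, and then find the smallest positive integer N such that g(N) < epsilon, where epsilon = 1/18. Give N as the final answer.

For any m, n >= 1, by the triangle inequality:
|a_m - a_n| = |2/m - 2/n| <= 2*1/m + 2*1/n <= 4/min(m,n).
So g(n) = 4/n bounds the Cauchy difference. Since g(n) -> 0, (a_n) is Cauchy.
Now solve g(N) < 1/18: 4/N < 1/18 <=> N > 4 / (1/18) = 72.
The smallest integer strictly greater than 72 is N = 73.
Check: g(73) = 4/73 = 4/73 < 1/18; g(72) = 1/18 >= 1/18. So N = 73.

73


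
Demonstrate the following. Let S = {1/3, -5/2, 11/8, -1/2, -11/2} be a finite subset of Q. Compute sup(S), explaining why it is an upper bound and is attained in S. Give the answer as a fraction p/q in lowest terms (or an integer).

S is finite, so sup(S) = max(S).
Sorted decreasing:
11/8, 1/3, -1/2, -5/2, -11/2
The extremum is 11/8.
For every x in S, x <= 11/8. And 11/8 is in S, so it is attained.
Therefore sup(S) = 11/8.

11/8


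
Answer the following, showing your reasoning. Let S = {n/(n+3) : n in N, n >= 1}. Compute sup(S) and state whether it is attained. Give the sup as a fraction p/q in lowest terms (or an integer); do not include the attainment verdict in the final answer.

Analysis:
- Values: 1/4, 2/5, 1/2, 4/7, ... strictly increasing.
- Minimum is 1/4 (n=1); inf = 1/4 (attained).
- n/(n+3) = 1 - 3/(n+3) -> 1 from below as n -> infinity, and never equals 1.
- So sup = 1 (not attained).
Conclusion: sup(S) = 1, not attained in S.

1


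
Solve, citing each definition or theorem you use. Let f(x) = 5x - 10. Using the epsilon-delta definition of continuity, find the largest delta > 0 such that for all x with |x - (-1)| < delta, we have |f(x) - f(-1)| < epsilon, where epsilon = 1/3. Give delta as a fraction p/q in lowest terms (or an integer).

We compute f(-1) = 5*(-1) - 10 = -15.
|f(x) - f(-1)| = |5x - 10 - (-15)| = |5(x - (-1))| = 5|x - (-1)|.
We need 5|x - (-1)| < 1/3, i.e. |x - (-1)| < 1/3 / 5 = 1/15.
So any delta <= 1/15 works. Conversely, if delta > 1/15, then x = -1 + 1/15 satisfies |x - (-1)| = 1/15 < delta but |f(x) - f(-1)| = 5 * 1/15 = 1/3, which is not < 1/3; so no larger delta works.
Hence the largest such delta is 1/15.

1/15


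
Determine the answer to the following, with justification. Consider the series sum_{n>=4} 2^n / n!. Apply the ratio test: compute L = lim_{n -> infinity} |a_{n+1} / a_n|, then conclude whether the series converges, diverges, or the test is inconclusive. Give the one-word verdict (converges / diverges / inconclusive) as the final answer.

Let a_n denote the general term. Form the ratio a_{n+1}/a_n and simplify:
a_{n+1}/a_n = 2/(n + 1)
Take the limit as n -> infinity: L = 0.
Since L = 0 < 1, the ratio test implies the series converges.

converges


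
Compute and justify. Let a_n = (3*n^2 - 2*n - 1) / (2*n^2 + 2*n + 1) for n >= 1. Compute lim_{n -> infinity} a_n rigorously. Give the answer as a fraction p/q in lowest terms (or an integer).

Divide numerator and denominator by n^2, the highest power:
numerator / n^2 = 3 - 2/n - 1/n^2
denominator / n^2 = 2 + 2/n + n^(-2)
As n -> infinity, all terms of the form c/n^k (k >= 1) tend to 0.
So numerator / n^2 -> 3 and denominator / n^2 -> 2.
Therefore lim a_n = 3/2.

3/2


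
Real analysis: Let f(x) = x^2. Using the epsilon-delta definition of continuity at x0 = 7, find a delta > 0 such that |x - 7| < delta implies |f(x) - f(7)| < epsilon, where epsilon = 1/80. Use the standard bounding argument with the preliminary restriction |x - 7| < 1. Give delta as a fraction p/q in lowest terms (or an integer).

Factor: |x^2 - (7)^2| = |x - 7| * |x + 7|.
Impose |x - 7| < 1 first. Then |x + 7| = |(x - 7) + 2*(7)| <= |x - 7| + 2*|7| < 1 + 14 = 15.
So |x^2 - (7)^2| < delta * 15.
We need delta * 15 <= 1/80, i.e. delta <= 1/80/15 = 1/1200.
Since 1/1200 < 1, this is tighter than 1; take delta = 1/1200.
So delta = 1/1200 works.

1/1200


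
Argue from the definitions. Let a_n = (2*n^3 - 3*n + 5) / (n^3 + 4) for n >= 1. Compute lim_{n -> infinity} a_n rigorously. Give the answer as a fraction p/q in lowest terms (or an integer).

Divide numerator and denominator by n^3, the highest power:
numerator / n^3 = 2 - 3/n^2 + 5/n^3
denominator / n^3 = 1 + 4/n^3
As n -> infinity, all terms of the form c/n^k (k >= 1) tend to 0.
So numerator / n^3 -> 2 and denominator / n^3 -> 1.
Therefore lim a_n = 2.

2


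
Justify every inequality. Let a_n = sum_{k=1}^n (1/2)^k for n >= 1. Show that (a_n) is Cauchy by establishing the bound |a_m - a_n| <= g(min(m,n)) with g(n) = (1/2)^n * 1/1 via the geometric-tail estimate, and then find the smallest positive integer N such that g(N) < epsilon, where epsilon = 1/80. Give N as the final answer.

For m > n >= 1: |a_m - a_n| = sum_{k=n+1}^m (1/2)^k < sum_{k=n+1}^infinity (1/2)^k = (1/2)^(n+1) / (1 - 1/2) = (1/2)^n * (1/2) * (2/1) = (1/2)^n * 1/1.
So g(n) = (1/2)^n / 1. Since g(n) -> 0, (a_n) is Cauchy.
Now solve g(N) < 1/80: (1/2)^N / 1 < 1/80 <=> 2^N > 1 / (1 * 1/80) = 80.
Check powers of 2: 2^6 = 64 <= 80, 2^7 = 128 > 80.
So the smallest such N is 7. Check: g(7) = 1/(1 * 128) = 1/128 < 1/80.

7


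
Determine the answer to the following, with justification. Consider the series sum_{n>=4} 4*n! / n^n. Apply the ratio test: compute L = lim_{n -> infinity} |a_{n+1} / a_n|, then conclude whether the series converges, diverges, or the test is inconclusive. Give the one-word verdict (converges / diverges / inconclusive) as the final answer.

Let a_n denote the general term. Form the ratio a_{n+1}/a_n and simplify:
a_{n+1}/a_n = (n/(n + 1))^n
Take the limit as n -> infinity: L = exp(-1).
Since L = exp(-1) < 1, the ratio test implies the series converges.

converges


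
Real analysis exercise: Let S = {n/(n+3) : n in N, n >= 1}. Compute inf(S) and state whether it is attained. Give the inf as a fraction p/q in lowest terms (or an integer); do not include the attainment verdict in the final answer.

Analysis:
- Values: 1/4, 2/5, 1/2, 4/7, ... strictly increasing.
- Minimum is 1/4 (n=1); inf = 1/4 (attained).
- n/(n+3) = 1 - 3/(n+3) -> 1 from below as n -> infinity, and never equals 1.
- So sup = 1 (not attained).
Conclusion: inf(S) = 1/4, attained in S.

1/4


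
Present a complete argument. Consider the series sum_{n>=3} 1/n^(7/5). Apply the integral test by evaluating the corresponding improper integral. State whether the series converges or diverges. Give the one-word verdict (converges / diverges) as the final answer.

Let f(x) = x^(-7/5). Then f is positive, continuous, and decreasing on [3, infinity), so the integral test applies.
Compute the improper integral int_{3}^infinity f(x) dx:
  antiderivative F(x) = -5/(2*x^(2/5)).
  As x -> infinity, F(x) -> 0 (since p = 7/5 > 1).
  So int = F(infinity) - F(3) = 0 - (-5*3^(3/5)/6) = 5*3^(3/5)/6.
  Finite, so by the integral test, the series converges.

converges


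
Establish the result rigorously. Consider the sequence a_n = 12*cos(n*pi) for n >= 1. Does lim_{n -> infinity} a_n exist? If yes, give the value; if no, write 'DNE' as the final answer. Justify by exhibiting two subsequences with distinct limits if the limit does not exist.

Examine the behaviour of a_n along subsequences.
cos(n*pi) = (-1)^n, so a_n = 12*(-1)^n. a_{2k} = 12 -> 12. a_{2k+1} = -12 -> -12.
Since these two subsequential limits are 12 and -12, distinct, the full sequence cannot converge (a convergent sequence has all subsequences tending to the same limit). So lim a_n does not exist.

DNE


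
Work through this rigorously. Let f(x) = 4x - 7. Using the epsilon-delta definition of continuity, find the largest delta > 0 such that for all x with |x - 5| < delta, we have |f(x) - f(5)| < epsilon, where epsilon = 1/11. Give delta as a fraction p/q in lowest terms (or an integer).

We compute f(5) = 4*(5) - 7 = 13.
|f(x) - f(5)| = |4x - 7 - (13)| = |4(x - 5)| = 4|x - 5|.
We need 4|x - 5| < 1/11, i.e. |x - 5| < 1/11 / 4 = 1/44.
So any delta <= 1/44 works. Conversely, if delta > 1/44, then x = 5 + 1/44 satisfies |x - 5| = 1/44 < delta but |f(x) - f(5)| = 4 * 1/44 = 1/11, which is not < 1/11; so no larger delta works.
Hence the largest such delta is 1/44.

1/44


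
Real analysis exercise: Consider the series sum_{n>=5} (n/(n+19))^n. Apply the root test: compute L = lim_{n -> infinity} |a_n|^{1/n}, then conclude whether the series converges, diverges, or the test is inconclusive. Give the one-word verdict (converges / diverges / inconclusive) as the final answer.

Let a_n denote the general term. Form |a_n|^(1/n) and simplify:
|a_n|^(1/n) = n/(n + 19)
Take the limit as n -> infinity: L = 1.
Since L = 1, the root test is inconclusive. (In fact a_n = (n/(n+19))^n -> e^(-19) != 0, so the nth-term test shows divergence; but the root test itself gives no conclusion.)

inconclusive


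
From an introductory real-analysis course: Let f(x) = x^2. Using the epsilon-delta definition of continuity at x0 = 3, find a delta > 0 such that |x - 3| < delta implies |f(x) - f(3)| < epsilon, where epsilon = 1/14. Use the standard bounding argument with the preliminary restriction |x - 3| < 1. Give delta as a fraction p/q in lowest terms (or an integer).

Factor: |x^2 - (3)^2| = |x - 3| * |x + 3|.
Impose |x - 3| < 1 first. Then |x + 3| = |(x - 3) + 2*(3)| <= |x - 3| + 2*|3| < 1 + 6 = 7.
So |x^2 - (3)^2| < delta * 7.
We need delta * 7 <= 1/14, i.e. delta <= 1/14/7 = 1/98.
Since 1/98 < 1, this is tighter than 1; take delta = 1/98.
So delta = 1/98 works.

1/98


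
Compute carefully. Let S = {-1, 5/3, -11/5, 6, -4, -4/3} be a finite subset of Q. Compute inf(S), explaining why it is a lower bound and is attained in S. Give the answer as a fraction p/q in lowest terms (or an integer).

S is finite, so inf(S) = min(S).
Sorted increasing:
-4, -11/5, -4/3, -1, 5/3, 6
The extremum is -4.
For every x in S, x >= -4. And -4 is in S, so it is attained.
Therefore inf(S) = -4.

-4


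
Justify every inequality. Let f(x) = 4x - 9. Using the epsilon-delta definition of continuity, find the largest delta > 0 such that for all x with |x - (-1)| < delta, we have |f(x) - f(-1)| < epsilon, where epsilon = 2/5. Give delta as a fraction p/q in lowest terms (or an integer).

We compute f(-1) = 4*(-1) - 9 = -13.
|f(x) - f(-1)| = |4x - 9 - (-13)| = |4(x - (-1))| = 4|x - (-1)|.
We need 4|x - (-1)| < 2/5, i.e. |x - (-1)| < 2/5 / 4 = 1/10.
So any delta <= 1/10 works. Conversely, if delta > 1/10, then x = -1 + 1/10 satisfies |x - (-1)| = 1/10 < delta but |f(x) - f(-1)| = 4 * 1/10 = 2/5, which is not < 2/5; so no larger delta works.
Hence the largest such delta is 1/10.

1/10


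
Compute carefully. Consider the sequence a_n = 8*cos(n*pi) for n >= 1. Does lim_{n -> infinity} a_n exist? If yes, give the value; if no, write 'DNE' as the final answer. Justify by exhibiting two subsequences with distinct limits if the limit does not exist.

Examine the behaviour of a_n along subsequences.
cos(n*pi) = (-1)^n, so a_n = 8*(-1)^n. a_{2k} = 8 -> 8. a_{2k+1} = -8 -> -8.
Since these two subsequential limits are 8 and -8, distinct, the full sequence cannot converge (a convergent sequence has all subsequences tending to the same limit). So lim a_n does not exist.

DNE


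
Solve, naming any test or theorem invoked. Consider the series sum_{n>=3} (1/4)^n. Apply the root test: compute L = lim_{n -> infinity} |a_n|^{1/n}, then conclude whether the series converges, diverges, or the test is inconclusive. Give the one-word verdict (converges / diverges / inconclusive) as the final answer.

Let a_n denote the general term. Form |a_n|^(1/n) and simplify:
|a_n|^(1/n) = 1/4
Take the limit as n -> infinity: L = 1/4.
Since L = 1/4 < 1, the root test implies convergence.

converges


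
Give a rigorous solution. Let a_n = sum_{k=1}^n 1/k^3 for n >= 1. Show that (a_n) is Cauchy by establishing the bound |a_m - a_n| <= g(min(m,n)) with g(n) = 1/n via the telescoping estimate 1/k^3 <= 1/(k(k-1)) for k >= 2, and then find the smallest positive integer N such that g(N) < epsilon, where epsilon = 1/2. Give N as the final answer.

For m > n >= 1: |a_m - a_n| = sum_{k=n+1}^m 1/k^3.
Use 1/k^3 <= 1/(k(k-1)) = 1/(k-1) - 1/k for k >= 2 (which holds since k^3 >= k^2 >= k(k-1) for k >= 2):
sum_{k=n+1}^m 1/k^3 <= sum_{k=n+1}^m (1/(k-1) - 1/k) = 1/n - 1/m <= 1/n.
By symmetry the same bound holds with n,m swapped, so |a_m - a_n| <= 1/min(m,n) = g(min(m,n)). Since g(n) -> 0, (a_n) is Cauchy.
Now solve g(N) < 1/2: 1/N < 1/2 <=> N > 1/(1/2) = 2.
The smallest integer strictly greater than 2 is N = 3.
Check: g(3) = 1/3 < 1/2; g(2) = 1/2 >= 1/2. So N = 3.

3
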